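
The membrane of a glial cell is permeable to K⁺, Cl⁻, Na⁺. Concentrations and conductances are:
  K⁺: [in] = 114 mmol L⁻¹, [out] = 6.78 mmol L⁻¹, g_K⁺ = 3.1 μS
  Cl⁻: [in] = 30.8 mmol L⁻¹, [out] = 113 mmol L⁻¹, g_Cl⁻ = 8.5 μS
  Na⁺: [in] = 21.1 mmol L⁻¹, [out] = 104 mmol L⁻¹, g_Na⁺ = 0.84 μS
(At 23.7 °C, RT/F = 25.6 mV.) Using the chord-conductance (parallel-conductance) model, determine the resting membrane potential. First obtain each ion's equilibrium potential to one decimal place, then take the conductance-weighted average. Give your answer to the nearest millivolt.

E_K⁺ = (25.6/1)·ln(6.78/114) = -72.2 mV
E_Cl⁻ = (25.6/-1)·ln(113/30.8) = -33.3 mV
E_Na⁺ = (25.6/1)·ln(104/21.1) = 40.8 mV
Vm = (Σ gᵢEᵢ)/(Σ gᵢ) = (3.1·-72.2 + 8.5·-33.3 + 0.84·40.8) / (3.1 + 8.5 + 0.84)
= -472.60 / 12.44 = -37.99 mV

-38 mV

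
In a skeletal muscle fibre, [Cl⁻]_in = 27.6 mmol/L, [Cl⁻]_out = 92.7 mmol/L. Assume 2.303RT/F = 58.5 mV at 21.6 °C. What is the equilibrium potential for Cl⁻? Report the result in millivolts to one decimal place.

-30.8 mV

E = (58.5/z) · log₁₀([Cl⁻]_out/[Cl⁻]_in) with z = -1.
For an anion, dividing by z = -1 reverses the sign.
= (58.5/-1) · log₁₀(92.7/27.6) = -58.50 · log₁₀(3.359)
= -58.50 · (0.5262) = -30.78 mV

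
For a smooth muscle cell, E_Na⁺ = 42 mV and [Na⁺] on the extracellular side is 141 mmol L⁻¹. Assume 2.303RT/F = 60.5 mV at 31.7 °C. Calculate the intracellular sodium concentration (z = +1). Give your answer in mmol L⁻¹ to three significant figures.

28.5 mmol L⁻¹

Nernst: E = (60.5/1) · log₁₀([out]/[in]), so log₁₀([out]/[in]) = 42.0 × 1 / 60.5 = 0.6942.
[out]/[in] = 10^(0.6942) = 4.946.
[in] = 141 / 4.946 = 28.51 mmol L⁻¹.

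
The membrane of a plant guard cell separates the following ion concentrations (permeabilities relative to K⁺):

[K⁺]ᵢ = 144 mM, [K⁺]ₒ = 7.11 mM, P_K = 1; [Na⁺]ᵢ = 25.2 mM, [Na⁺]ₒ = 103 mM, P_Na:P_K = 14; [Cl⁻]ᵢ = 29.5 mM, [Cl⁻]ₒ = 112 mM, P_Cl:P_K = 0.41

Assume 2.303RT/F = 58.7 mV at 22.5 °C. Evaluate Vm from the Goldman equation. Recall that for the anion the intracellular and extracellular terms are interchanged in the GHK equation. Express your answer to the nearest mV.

25 mV

Vm = 58.7 · log₁₀[(Σ P·[cation]ₒ + Σ P·[anion]ᵢ) / (Σ P·[cation]ᵢ + Σ P·[anion]ₒ)]
Numerator = 1×7.11 + 14×103 + 0.41×29.5 = 1461
Denominator = 1×144 + 14×25.2 + 0.41×112 = 542.7
Vm = 58.7 · log₁₀(2.6924) = 58.7 × (0.4301) = 25.25 mV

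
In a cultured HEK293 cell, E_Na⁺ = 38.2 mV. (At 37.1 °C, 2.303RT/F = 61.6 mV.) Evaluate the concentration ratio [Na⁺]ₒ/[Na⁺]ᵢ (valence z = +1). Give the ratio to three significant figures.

4.17

log₁₀([out]/[in]) = E·z/(61.6) = 38.2 × 1 / 61.6 = 0.6201
[out]/[in] = 10^(0.6201) = 4.17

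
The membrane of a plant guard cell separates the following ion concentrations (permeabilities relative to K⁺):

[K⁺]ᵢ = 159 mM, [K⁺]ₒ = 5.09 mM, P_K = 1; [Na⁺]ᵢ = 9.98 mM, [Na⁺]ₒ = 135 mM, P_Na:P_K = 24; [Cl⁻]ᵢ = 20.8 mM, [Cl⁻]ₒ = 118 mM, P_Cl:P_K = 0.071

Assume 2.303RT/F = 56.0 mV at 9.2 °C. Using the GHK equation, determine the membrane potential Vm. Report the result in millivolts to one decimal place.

50.5 mV

Vm = 56.0 · log₁₀[(Σ P·[cation]ₒ + Σ P·[anion]ᵢ) / (Σ P·[cation]ᵢ + Σ P·[anion]ₒ)]
Numerator = 1×5.09 + 24×135 + 0.071×20.8 = 3247
Denominator = 1×159 + 24×9.98 + 0.071×118 = 406.9
Vm = 56.0 · log₁₀(7.9788) = 56.0 × (0.9019) = 50.51 mV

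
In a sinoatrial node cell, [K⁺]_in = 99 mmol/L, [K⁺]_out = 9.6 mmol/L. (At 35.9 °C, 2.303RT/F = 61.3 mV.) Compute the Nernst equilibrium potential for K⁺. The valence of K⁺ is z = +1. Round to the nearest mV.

E = (61.3/z) · log₁₀([K⁺]_out/[K⁺]_in) with z = +1.
= (61.3/1) · log₁₀(9.6/99) = 61.30 · log₁₀(0.09697)
= 61.30 · (-1.0134) = -62.12 mV

-62 mV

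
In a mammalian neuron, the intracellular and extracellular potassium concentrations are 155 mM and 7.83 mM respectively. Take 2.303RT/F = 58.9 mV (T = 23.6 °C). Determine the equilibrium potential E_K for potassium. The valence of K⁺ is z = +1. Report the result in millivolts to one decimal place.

E = (58.9/z) · log₁₀([K⁺]_out/[K⁺]_in) with z = +1.
= (58.9/1) · log₁₀(7.83/155) = 58.90 · log₁₀(0.05052)
= 58.90 · (-1.2966) = -76.37 mV

-76.4 mV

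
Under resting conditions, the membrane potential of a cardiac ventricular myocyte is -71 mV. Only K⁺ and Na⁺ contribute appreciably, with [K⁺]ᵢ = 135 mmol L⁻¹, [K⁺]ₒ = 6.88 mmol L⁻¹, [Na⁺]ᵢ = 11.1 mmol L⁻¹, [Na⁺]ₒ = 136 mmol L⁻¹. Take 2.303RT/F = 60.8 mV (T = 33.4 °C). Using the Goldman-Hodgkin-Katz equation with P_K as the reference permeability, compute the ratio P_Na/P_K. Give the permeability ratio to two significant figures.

0.017

Let α = P_Na/P_K. GHK: Vm = 60.8·log₁₀[(Kₒ + α·Naₒ)/(Kᵢ + α·Naᵢ)].
10^(Vm/60.8) = 10^(-71.0/60.8) = 0.067957
So 0.067957·(Kᵢ + α·Naᵢ) = Kₒ + α·Naₒ → α = (0.067957·135.0 − 6.88) / (136.0 − 0.067957·11.1)
α = (9.174 − 6.88) / (136.0 − 0.7543) = 2.294/135.2 = 0.01696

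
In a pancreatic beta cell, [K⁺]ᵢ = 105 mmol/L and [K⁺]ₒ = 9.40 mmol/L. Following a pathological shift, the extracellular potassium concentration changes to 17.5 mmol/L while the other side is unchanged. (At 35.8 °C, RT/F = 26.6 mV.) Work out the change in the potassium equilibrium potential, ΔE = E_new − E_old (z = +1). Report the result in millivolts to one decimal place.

16.5 mV

E_old = (26.6/1)·ln(9.40/105) = -64.19 mV
E_new = (26.6/1)·ln(17.5/105) = -47.66 mV
ΔE = -47.66 − (-64.19) = 16.53 mV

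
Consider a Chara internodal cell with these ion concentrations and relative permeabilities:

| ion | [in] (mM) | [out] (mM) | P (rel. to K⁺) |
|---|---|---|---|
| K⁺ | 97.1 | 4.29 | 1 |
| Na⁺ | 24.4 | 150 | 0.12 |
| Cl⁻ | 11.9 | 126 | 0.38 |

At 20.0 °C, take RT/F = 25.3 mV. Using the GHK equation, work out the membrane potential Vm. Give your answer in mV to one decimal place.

Vm = 25.3 · ln[(Σ P·[cation]ₒ + Σ P·[anion]ᵢ) / (Σ P·[cation]ᵢ + Σ P·[anion]ₒ)]
Numerator = 1×4.29 + 0.12×150 + 0.38×11.9 = 26.81
Denominator = 1×97.1 + 0.12×24.4 + 0.38×126 = 147.9
Vm = 25.3 · ln(0.18127) = 25.3 × (-1.7077) = -43.21 mV

-43.2 mV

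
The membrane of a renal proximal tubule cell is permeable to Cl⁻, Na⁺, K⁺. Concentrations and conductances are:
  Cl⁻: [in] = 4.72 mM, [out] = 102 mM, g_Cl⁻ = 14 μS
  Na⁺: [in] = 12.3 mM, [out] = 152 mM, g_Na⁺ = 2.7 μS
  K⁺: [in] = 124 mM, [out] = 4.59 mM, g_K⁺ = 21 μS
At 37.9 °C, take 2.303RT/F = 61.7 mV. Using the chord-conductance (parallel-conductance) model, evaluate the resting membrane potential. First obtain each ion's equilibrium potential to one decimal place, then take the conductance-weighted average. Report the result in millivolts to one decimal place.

E_Cl⁻ = (61.7/-1)·log₁₀(102/4.72) = -82.3 mV
E_Na⁺ = (61.7/1)·log₁₀(152/12.3) = 67.4 mV
E_K⁺ = (61.7/1)·log₁₀(4.59/124) = -88.3 mV
Vm = (Σ gᵢEᵢ)/(Σ gᵢ) = (14·-82.3 + 2.7·67.4 + 21·-88.3) / (14 + 2.7 + 21)
= -2824.52 / 37.7 = -74.92 mV

-74.9 mV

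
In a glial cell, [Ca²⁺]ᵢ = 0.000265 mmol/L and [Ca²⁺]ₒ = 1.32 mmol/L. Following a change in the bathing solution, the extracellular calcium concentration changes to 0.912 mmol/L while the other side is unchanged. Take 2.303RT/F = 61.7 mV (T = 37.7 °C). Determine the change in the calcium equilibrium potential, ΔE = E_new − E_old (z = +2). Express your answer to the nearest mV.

E_old = (61.7/2)·log₁₀(1.32/0.000265) = 114.06 mV
E_new = (61.7/2)·log₁₀(0.912/0.000265) = 109.11 mV
ΔE = 109.11 − (114.06) = -4.95 mV

-5 mV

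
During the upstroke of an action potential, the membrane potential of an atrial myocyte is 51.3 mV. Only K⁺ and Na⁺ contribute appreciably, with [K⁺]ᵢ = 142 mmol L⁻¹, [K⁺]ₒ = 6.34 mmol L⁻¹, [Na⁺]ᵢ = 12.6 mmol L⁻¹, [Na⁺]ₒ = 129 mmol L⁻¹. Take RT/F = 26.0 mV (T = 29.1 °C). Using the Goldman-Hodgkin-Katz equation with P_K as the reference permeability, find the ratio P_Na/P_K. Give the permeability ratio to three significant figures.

Let α = P_Na/P_K. GHK: Vm = 26.0·ln[(Kₒ + α·Naₒ)/(Kᵢ + α·Naᵢ)].
e^(Vm/26.0) = e^(51.3/26.0) = 7.1928
So 7.1928·(Kᵢ + α·Naᵢ) = Kₒ + α·Naₒ → α = (7.1928·142.0 − 6.34) / (129.0 − 7.1928·12.6)
α = (1021 − 6.34) / (129.0 − 90.63) = 1015/38.37 = 26.45

26.5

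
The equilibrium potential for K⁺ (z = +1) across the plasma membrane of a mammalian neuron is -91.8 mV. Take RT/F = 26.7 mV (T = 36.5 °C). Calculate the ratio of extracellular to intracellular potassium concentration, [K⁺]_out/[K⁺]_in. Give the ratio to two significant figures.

ln([out]/[in]) = E·z/(26.7) = -91.8 × 1 / 26.7 = -3.4382
[out]/[in] = e^(-3.4382) = 0.03212

0.032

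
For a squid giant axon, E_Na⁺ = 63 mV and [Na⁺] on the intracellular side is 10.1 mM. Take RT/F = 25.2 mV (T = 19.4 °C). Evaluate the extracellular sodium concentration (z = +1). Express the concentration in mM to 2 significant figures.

120 mM

Nernst: E = (25.2/1) · ln([out]/[in]), so ln([out]/[in]) = 63.0 × 1 / 25.2 = 2.5000.
[out]/[in] = e^(2.5000) = 12.18.
[out] = 12.18 × 10.1 = 123 mM.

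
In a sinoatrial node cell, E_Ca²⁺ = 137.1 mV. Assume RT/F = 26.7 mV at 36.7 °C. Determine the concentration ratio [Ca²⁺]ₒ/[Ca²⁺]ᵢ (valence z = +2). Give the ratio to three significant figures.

ln([out]/[in]) = E·z/(26.7) = 137.1 × 2 / 26.7 = 10.2697
[out]/[in] = e^(10.2697) = 2.884e+04

28800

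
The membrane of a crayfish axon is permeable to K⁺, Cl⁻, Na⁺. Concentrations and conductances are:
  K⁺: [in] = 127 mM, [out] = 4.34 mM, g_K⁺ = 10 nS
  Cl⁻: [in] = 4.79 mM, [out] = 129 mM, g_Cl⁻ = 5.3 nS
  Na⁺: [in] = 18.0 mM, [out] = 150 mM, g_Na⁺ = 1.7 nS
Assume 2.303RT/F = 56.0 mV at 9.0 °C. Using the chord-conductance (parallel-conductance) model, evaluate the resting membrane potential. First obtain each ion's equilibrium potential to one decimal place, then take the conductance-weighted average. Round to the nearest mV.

-68 mV

E_K⁺ = (56.0/1)·log₁₀(4.34/127) = -82.1 mV
E_Cl⁻ = (56.0/-1)·log₁₀(129/4.79) = -80.1 mV
E_Na⁺ = (56.0/1)·log₁₀(150/18.0) = 51.6 mV
Vm = (Σ gᵢEᵢ)/(Σ gᵢ) = (10·-82.1 + 5.3·-80.1 + 1.7·51.6) / (10 + 5.3 + 1.7)
= -1157.81 / 17 = -68.11 mV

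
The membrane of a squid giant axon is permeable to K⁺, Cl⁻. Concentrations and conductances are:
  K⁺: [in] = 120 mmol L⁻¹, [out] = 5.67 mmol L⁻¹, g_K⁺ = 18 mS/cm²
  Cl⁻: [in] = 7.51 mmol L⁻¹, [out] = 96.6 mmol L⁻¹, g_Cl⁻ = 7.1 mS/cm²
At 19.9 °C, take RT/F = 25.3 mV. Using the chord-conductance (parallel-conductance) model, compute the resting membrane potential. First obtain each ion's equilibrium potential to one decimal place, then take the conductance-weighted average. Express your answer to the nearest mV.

E_K⁺ = (25.3/1)·ln(5.67/120) = -77.2 mV
E_Cl⁻ = (25.3/-1)·ln(96.6/7.51) = -64.6 mV
Vm = (Σ gᵢEᵢ)/(Σ gᵢ) = (18·-77.2 + 7.1·-64.6) / (18 + 7.1)
= -1848.26 / 25.1 = -73.64 mV

-74 mV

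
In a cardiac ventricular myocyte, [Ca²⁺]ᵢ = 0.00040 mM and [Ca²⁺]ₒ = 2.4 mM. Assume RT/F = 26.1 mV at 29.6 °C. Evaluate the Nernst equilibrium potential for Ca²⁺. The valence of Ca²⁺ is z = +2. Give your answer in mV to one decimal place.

113.5 mV

E = (26.1/z) · ln([Ca²⁺]_out/[Ca²⁺]_in) with z = +2.
= (26.1/2) · ln(2.4/0.00040) = 13.05 · ln(6000)
= 13.05 · (8.6995) = 113.53 mV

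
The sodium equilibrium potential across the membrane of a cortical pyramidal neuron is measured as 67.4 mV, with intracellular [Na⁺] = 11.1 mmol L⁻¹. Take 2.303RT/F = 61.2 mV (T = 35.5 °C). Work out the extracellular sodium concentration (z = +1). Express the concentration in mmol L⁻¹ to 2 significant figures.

Nernst: E = (61.2/1) · log₁₀([out]/[in]), so log₁₀([out]/[in]) = 67.4 × 1 / 61.2 = 1.1013.
[out]/[in] = 10^(1.1013) = 12.63.
[out] = 12.63 × 11.1 = 140.2 mmol L⁻¹.

140 mmol L⁻¹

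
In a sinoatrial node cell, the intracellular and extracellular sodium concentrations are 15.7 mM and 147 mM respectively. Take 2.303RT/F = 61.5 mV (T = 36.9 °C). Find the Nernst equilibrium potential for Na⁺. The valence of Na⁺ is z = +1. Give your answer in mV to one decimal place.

E = (61.5/z) · log₁₀([Na⁺]_out/[Na⁺]_in) with z = +1.
= (61.5/1) · log₁₀(147/15.7) = 61.50 · log₁₀(9.363)
= 61.50 · (0.9714) = 59.74 mV

59.7 mV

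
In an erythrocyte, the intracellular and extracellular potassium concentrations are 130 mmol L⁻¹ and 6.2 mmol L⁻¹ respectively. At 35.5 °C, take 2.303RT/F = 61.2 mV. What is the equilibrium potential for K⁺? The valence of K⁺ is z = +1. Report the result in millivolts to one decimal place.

E = (61.2/z) · log₁₀([K⁺]_out/[K⁺]_in) with z = +1.
= (61.2/1) · log₁₀(6.2/130) = 61.20 · log₁₀(0.04769)
= 61.20 · (-1.3216) = -80.88 mV

-80.9 mV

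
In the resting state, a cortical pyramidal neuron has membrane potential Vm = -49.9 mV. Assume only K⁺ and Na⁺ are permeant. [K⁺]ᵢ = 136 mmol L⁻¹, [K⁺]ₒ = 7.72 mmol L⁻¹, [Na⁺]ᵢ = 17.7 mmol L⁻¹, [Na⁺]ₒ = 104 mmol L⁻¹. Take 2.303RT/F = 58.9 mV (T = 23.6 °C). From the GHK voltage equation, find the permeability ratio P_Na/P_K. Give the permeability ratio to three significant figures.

0.114

Let α = P_Na/P_K. GHK: Vm = 58.9·log₁₀[(Kₒ + α·Naₒ)/(Kᵢ + α·Naᵢ)].
10^(Vm/58.9) = 10^(-49.9/58.9) = 0.14217
So 0.14217·(Kᵢ + α·Naᵢ) = Kₒ + α·Naₒ → α = (0.14217·136.0 − 7.72) / (104.0 − 0.14217·17.7)
α = (19.33 − 7.72) / (104.0 − 2.516) = 11.61/101.5 = 0.1145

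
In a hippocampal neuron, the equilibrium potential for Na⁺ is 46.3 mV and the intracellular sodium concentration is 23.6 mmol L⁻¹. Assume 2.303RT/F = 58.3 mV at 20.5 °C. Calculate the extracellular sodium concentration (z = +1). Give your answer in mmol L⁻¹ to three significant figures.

147 mmol L⁻¹

Nernst: E = (58.3/1) · log₁₀([out]/[in]), so log₁₀([out]/[in]) = 46.3 × 1 / 58.3 = 0.7942.
[out]/[in] = 10^(0.7942) = 6.225.
[out] = 6.225 × 23.6 = 146.9 mmol L⁻¹.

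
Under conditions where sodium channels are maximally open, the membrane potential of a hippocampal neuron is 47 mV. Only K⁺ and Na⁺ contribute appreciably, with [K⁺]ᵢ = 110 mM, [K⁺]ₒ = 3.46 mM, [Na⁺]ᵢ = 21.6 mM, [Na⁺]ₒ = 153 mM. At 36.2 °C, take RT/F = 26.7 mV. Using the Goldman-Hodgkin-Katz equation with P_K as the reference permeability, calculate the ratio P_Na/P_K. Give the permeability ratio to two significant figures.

23

Let α = P_Na/P_K. GHK: Vm = 26.7·ln[(Kₒ + α·Naₒ)/(Kᵢ + α·Naᵢ)].
e^(Vm/26.7) = e^(47.0/26.7) = 5.8142
So 5.8142·(Kᵢ + α·Naᵢ) = Kₒ + α·Naₒ → α = (5.8142·110.0 − 3.46) / (153.0 − 5.8142·21.6)
α = (639.6 − 3.46) / (153.0 − 125.6) = 636.1/27.41 = 23.2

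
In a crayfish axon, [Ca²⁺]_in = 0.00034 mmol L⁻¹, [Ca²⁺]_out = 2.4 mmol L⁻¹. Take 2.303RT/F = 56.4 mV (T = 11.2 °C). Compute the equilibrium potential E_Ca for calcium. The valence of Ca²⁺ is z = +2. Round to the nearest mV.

E = (56.4/z) · log₁₀([Ca²⁺]_out/[Ca²⁺]_in) with z = +2.
= (56.4/2) · log₁₀(2.4/0.00034) = 28.20 · log₁₀(7059)
= 28.20 · (3.8487) = 108.53 mV

109 mV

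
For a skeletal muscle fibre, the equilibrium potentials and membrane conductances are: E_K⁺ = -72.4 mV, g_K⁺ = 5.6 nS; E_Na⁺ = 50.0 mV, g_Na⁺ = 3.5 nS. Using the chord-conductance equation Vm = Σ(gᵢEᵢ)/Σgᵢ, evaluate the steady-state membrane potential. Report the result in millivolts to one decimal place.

-25.3 mV

Σ gᵢEᵢ = 5.6·(-72.4) + 3.5·(50.0) = -230.44
Σ gᵢ = 5.6 + 3.5 = 9.1
Vm = -230.44 / 9.1 = -25.32 mV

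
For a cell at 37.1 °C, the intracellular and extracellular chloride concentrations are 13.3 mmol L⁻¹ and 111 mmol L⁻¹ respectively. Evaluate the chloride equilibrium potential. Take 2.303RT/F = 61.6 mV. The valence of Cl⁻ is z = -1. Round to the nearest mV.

-57 mV

E = (61.6/z) · log₁₀([Cl⁻]_out/[Cl⁻]_in) with z = -1.
For an anion, dividing by z = -1 reverses the sign.
= (61.6/-1) · log₁₀(111/13.3) = -61.60 · log₁₀(8.346)
= -61.60 · (0.9215) = -56.76 mV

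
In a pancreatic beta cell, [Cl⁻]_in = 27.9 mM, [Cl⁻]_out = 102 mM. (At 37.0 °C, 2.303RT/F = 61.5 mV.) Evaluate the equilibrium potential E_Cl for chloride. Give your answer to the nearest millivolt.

-35 mV

E = (61.5/z) · log₁₀([Cl⁻]_out/[Cl⁻]_in) with z = -1.
For an anion, dividing by z = -1 reverses the sign.
= (61.5/-1) · log₁₀(102/27.9) = -61.50 · log₁₀(3.656)
= -61.50 · (0.5630) = -34.62 mV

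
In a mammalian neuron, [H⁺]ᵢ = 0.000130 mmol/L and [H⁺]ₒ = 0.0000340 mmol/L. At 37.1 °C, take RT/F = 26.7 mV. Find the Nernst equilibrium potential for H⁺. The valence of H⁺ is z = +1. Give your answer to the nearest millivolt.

-36 mV

E = (26.7/z) · ln([H⁺]_out/[H⁺]_in) with z = +1.
= (26.7/1) · ln(0.0000340/0.000130) = 26.70 · ln(0.2615)
= 26.70 · (-1.3412) = -35.81 mV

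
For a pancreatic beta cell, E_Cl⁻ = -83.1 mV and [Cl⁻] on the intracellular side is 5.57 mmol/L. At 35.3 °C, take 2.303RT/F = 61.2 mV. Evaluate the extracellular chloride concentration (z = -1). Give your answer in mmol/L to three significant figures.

Nernst: E = (61.2/-1) · log₁₀([out]/[in]), so log₁₀([out]/[in]) = -83.1 × -1 / 61.2 = 1.3578.
[out]/[in] = 10^(1.3578) = 22.8.
[out] = 22.8 × 5.57 = 127 mmol/L.

127 mmol/L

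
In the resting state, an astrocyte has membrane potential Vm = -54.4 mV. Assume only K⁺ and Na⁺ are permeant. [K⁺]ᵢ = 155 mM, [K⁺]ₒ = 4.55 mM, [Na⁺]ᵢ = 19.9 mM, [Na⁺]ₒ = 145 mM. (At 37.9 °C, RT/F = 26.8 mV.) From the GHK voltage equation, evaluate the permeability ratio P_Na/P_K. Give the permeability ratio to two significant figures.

0.11

Let α = P_Na/P_K. GHK: Vm = 26.8·ln[(Kₒ + α·Naₒ)/(Kᵢ + α·Naᵢ)].
e^(Vm/26.8) = e^(-54.4/26.8) = 0.13136
So 0.13136·(Kᵢ + α·Naᵢ) = Kₒ + α·Naₒ → α = (0.13136·155.0 − 4.55) / (145.0 − 0.13136·19.9)
α = (20.36 − 4.55) / (145.0 − 2.614) = 15.81/142.4 = 0.111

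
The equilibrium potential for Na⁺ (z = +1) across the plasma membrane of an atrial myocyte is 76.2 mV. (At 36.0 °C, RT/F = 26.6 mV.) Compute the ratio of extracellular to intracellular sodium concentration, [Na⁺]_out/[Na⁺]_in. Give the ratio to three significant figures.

17.5

ln([out]/[in]) = E·z/(26.6) = 76.2 × 1 / 26.6 = 2.8647
[out]/[in] = e^(2.8647) = 17.54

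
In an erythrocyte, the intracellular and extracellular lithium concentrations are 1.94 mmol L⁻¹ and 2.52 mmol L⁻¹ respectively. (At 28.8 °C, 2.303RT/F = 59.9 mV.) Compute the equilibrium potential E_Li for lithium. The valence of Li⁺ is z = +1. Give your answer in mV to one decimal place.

E = (59.9/z) · log₁₀([Li⁺]_out/[Li⁺]_in) with z = +1.
= (59.9/1) · log₁₀(2.52/1.94) = 59.90 · log₁₀(1.299)
= 59.90 · (0.1136) = 6.80 mV

6.8 mV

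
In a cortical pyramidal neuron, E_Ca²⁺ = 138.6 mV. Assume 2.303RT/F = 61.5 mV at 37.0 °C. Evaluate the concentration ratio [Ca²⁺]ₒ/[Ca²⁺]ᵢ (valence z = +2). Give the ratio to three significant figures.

32200

log₁₀([out]/[in]) = E·z/(61.5) = 138.6 × 2 / 61.5 = 4.5073
[out]/[in] = 10^(4.5073) = 3.216e+04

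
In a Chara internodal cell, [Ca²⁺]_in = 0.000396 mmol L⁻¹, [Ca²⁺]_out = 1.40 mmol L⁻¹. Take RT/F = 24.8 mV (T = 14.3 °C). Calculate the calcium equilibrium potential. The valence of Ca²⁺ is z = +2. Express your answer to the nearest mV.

E = (24.8/z) · ln([Ca²⁺]_out/[Ca²⁺]_in) with z = +2.
= (24.8/2) · ln(1.40/0.000396) = 12.40 · ln(3535)
= 12.40 · (8.1706) = 101.32 mV

101 mV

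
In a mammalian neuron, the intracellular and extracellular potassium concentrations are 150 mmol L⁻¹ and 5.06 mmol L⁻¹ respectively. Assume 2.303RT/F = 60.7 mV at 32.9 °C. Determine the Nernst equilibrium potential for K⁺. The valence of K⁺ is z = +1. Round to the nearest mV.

E = (60.7/z) · log₁₀([K⁺]_out/[K⁺]_in) with z = +1.
= (60.7/1) · log₁₀(5.06/150) = 60.70 · log₁₀(0.03373)
= 60.70 · (-1.4719) = -89.35 mV

-89 mV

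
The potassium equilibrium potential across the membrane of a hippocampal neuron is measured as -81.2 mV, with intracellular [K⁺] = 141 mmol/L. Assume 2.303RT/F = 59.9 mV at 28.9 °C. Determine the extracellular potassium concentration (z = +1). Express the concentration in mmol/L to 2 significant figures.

6.2 mmol/L

Nernst: E = (59.9/1) · log₁₀([out]/[in]), so log₁₀([out]/[in]) = -81.2 × 1 / 59.9 = -1.3556.
[out]/[in] = 10^(-1.3556) = 0.0441.
[out] = 0.0441 × 141 = 6.218 mmol/L.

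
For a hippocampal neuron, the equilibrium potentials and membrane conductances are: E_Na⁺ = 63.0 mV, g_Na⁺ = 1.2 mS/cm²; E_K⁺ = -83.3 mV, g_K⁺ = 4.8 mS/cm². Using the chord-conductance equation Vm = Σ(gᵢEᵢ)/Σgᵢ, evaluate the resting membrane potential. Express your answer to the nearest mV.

-54 mV

Σ gᵢEᵢ = 1.2·(63.0) + 4.8·(-83.3) = -324.24
Σ gᵢ = 1.2 + 4.8 = 6
Vm = -324.24 / 6 = -54.04 mV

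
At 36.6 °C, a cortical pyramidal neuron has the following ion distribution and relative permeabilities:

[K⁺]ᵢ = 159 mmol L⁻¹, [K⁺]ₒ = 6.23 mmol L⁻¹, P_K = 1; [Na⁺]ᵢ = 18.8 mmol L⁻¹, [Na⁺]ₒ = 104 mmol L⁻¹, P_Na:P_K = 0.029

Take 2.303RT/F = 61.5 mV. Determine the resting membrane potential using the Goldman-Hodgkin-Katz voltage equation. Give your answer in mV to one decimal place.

-76.1 mV

Vm = 61.5 · log₁₀[(Σ P·[cation]ₒ + Σ P·[anion]ᵢ) / (Σ P·[cation]ᵢ + Σ P·[anion]ₒ)]
Numerator = 1×6.23 + 0.029×104 = 9.246
Denominator = 1×159 + 0.029×18.8 = 159.5
Vm = 61.5 · log₁₀(0.057952) = 61.5 × (-1.2369) = -76.07 mV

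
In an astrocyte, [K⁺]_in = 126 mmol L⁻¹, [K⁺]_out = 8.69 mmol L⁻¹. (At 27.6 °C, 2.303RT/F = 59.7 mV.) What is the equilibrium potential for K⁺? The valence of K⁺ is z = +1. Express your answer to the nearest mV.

E = (59.7/z) · log₁₀([K⁺]_out/[K⁺]_in) with z = +1.
= (59.7/1) · log₁₀(8.69/126) = 59.70 · log₁₀(0.06897)
= 59.70 · (-1.1614) = -69.33 mV

-69 mV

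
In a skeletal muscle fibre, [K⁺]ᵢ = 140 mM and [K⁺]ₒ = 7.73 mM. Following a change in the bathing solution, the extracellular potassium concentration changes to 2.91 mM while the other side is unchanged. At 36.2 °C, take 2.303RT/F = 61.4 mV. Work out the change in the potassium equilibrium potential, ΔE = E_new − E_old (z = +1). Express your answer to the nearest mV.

E_old = (61.4/1)·log₁₀(7.73/140) = -77.24 mV
E_new = (61.4/1)·log₁₀(2.91/140) = -103.29 mV
ΔE = -103.29 − (-77.24) = -26.05 mV

-26 mV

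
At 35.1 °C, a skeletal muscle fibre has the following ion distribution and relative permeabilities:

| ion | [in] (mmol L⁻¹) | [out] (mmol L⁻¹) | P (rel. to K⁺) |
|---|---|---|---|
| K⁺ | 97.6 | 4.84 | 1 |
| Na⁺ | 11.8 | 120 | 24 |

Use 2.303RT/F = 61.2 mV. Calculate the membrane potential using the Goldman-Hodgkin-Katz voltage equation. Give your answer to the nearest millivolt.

Vm = 61.2 · log₁₀[(Σ P·[cation]ₒ + Σ P·[anion]ᵢ) / (Σ P·[cation]ᵢ + Σ P·[anion]ₒ)]
Numerator = 1×4.84 + 24×120 = 2885
Denominator = 1×97.6 + 24×11.8 = 380.8
Vm = 61.2 · log₁₀(7.5757) = 61.2 × (0.8794) = 53.82 mV

54 mV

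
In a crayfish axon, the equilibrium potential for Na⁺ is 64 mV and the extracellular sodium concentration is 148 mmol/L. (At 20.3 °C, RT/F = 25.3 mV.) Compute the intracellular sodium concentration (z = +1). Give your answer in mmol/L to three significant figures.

Nernst: E = (25.3/1) · ln([out]/[in]), so ln([out]/[in]) = 64.0 × 1 / 25.3 = 2.5296.
[out]/[in] = e^(2.5296) = 12.55.
[in] = 148 / 12.55 = 11.79 mmol/L.

11.8 mmol/L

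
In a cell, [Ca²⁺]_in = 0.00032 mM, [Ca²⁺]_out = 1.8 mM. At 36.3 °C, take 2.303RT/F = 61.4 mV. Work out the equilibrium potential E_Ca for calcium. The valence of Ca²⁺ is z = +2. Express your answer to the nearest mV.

115 mV

E = (61.4/z) · log₁₀([Ca²⁺]_out/[Ca²⁺]_in) with z = +2.
= (61.4/2) · log₁₀(1.8/0.00032) = 30.70 · log₁₀(5625)
= 30.70 · (3.7501) = 115.13 mV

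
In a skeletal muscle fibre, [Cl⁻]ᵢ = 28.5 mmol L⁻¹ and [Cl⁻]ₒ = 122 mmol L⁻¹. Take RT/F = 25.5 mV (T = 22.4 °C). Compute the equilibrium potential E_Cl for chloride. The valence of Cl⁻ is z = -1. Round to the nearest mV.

-37 mV

E = (25.5/z) · ln([Cl⁻]_out/[Cl⁻]_in) with z = -1.
For an anion, dividing by z = -1 reverses the sign.
= (25.5/-1) · ln(122/28.5) = -25.50 · ln(4.281)
= -25.50 · (1.4541) = -37.08 mV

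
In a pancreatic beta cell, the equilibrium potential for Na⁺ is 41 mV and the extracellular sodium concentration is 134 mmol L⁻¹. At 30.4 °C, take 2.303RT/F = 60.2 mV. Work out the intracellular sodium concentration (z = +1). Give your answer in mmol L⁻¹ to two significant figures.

Nernst: E = (60.2/1) · log₁₀([out]/[in]), so log₁₀([out]/[in]) = 41.0 × 1 / 60.2 = 0.6811.
[out]/[in] = 10^(0.6811) = 4.798.
[in] = 134 / 4.798 = 27.93 mmol L⁻¹.

28 mmol L⁻¹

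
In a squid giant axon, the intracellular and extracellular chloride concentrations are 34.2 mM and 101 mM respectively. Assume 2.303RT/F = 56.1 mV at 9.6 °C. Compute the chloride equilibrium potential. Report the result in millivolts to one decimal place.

E = (56.1/z) · log₁₀([Cl⁻]_out/[Cl⁻]_in) with z = -1.
For an anion, dividing by z = -1 reverses the sign.
= (56.1/-1) · log₁₀(101/34.2) = -56.10 · log₁₀(2.953)
= -56.10 · (0.4703) = -26.38 mV

-26.4 mV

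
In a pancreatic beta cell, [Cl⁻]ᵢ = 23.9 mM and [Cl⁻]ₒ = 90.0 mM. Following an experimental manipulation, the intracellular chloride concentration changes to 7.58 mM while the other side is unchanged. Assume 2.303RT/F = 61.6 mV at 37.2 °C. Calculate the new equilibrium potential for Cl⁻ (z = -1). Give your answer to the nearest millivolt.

After the shift: [Cl⁻]_out = 90.0, [Cl⁻]_in = 7.58 mM.
E_new = (61.6/-1)·log₁₀(90.0/7.58) = -61.60 · (1.0746) = -66.19 mV

-66 mV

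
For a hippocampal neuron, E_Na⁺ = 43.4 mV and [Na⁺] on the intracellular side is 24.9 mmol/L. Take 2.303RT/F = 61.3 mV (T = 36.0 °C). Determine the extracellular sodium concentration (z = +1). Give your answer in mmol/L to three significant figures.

127 mmol/L

Nernst: E = (61.3/1) · log₁₀([out]/[in]), so log₁₀([out]/[in]) = 43.4 × 1 / 61.3 = 0.7080.
[out]/[in] = 10^(0.7080) = 5.105.
[out] = 5.105 × 24.9 = 127.1 mmol/L.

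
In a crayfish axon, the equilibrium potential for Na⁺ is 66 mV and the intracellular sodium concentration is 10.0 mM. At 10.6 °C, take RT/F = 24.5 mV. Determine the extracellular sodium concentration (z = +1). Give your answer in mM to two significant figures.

150 mM

Nernst: E = (24.5/1) · ln([out]/[in]), so ln([out]/[in]) = 66.0 × 1 / 24.5 = 2.6939.
[out]/[in] = e^(2.6939) = 14.79.
[out] = 14.79 × 10.0 = 147.9 mM.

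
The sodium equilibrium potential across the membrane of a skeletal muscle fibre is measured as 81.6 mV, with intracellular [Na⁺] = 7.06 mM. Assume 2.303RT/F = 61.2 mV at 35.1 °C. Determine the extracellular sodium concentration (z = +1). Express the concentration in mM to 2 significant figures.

150 mM

Nernst: E = (61.2/1) · log₁₀([out]/[in]), so log₁₀([out]/[in]) = 81.6 × 1 / 61.2 = 1.3333.
[out]/[in] = 10^(1.3333) = 21.54.
[out] = 21.54 × 7.06 = 152.1 mM.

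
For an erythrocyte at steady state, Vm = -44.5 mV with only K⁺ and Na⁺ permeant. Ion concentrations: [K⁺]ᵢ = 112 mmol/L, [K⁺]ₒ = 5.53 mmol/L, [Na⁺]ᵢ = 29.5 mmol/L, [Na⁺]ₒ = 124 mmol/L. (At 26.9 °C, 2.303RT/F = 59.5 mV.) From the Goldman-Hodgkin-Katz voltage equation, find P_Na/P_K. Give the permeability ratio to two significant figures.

Let α = P_Na/P_K. GHK: Vm = 59.5·log₁₀[(Kₒ + α·Naₒ)/(Kᵢ + α·Naᵢ)].
10^(Vm/59.5) = 10^(-44.5/59.5) = 0.17869
So 0.17869·(Kᵢ + α·Naᵢ) = Kₒ + α·Naₒ → α = (0.17869·112.0 − 5.53) / (124.0 − 0.17869·29.5)
α = (20.01 − 5.53) / (124.0 − 5.271) = 14.48/118.7 = 0.122

0.12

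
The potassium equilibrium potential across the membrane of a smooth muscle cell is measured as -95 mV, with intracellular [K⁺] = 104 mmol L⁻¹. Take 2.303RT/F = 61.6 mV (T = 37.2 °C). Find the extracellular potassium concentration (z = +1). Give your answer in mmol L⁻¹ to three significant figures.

2.98 mmol L⁻¹

Nernst: E = (61.6/1) · log₁₀([out]/[in]), so log₁₀([out]/[in]) = -95.0 × 1 / 61.6 = -1.5422.
[out]/[in] = 10^(-1.5422) = 0.02869.
[out] = 0.02869 × 104 = 2.984 mmol L⁻¹.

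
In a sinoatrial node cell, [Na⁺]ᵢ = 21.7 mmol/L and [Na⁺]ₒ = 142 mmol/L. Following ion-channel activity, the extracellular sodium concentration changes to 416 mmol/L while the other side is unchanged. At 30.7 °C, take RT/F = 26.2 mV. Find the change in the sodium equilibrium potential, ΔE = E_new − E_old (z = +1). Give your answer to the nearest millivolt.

28 mV

E_old = (26.2/1)·ln(142/21.7) = 49.22 mV
E_new = (26.2/1)·ln(416/21.7) = 77.38 mV
ΔE = 77.38 − (49.22) = 28.16 mV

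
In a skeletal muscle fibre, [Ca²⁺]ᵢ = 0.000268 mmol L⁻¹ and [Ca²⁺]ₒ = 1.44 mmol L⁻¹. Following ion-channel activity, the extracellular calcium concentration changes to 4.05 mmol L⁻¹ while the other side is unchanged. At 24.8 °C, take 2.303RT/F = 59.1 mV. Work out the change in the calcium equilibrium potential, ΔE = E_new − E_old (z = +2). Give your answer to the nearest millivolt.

13 mV

E_old = (59.1/2)·log₁₀(1.44/0.000268) = 110.23 mV
E_new = (59.1/2)·log₁₀(4.05/0.000268) = 123.50 mV
ΔE = 123.50 − (110.23) = 13.27 mV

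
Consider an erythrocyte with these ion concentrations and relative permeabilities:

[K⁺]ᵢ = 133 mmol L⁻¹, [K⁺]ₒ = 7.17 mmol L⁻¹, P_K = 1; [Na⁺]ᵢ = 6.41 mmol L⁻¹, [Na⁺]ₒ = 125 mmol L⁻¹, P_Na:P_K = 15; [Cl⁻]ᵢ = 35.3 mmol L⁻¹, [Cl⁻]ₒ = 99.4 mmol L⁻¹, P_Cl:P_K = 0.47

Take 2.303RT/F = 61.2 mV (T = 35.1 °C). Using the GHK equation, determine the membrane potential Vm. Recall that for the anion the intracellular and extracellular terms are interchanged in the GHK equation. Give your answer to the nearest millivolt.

Vm = 61.2 · log₁₀[(Σ P·[cation]ₒ + Σ P·[anion]ᵢ) / (Σ P·[cation]ᵢ + Σ P·[anion]ₒ)]
Numerator = 1×7.17 + 15×125 + 0.47×35.3 = 1899
Denominator = 1×133 + 15×6.41 + 0.47×99.4 = 275.9
Vm = 61.2 · log₁₀(6.8829) = 61.2 × (0.8378) = 51.27 mV

51 mV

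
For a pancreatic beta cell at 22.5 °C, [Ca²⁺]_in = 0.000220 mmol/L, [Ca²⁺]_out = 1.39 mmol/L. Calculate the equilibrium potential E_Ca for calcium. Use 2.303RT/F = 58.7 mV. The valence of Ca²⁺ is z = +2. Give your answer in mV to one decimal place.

E = (58.7/z) · log₁₀([Ca²⁺]_out/[Ca²⁺]_in) with z = +2.
= (58.7/2) · log₁₀(1.39/0.000220) = 29.35 · log₁₀(6318)
= 29.35 · (3.8006) = 111.55 mV

111.5 mV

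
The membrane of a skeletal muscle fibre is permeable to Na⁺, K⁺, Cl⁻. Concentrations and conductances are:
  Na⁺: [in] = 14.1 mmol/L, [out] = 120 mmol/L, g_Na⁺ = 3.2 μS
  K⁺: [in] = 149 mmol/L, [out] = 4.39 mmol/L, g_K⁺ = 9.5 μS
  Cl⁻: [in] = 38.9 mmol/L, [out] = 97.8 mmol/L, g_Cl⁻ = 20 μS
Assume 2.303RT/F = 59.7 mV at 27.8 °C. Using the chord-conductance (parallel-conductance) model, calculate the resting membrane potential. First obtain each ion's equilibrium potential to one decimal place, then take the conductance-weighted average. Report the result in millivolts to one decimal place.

E_Na⁺ = (59.7/1)·log₁₀(120/14.1) = 55.5 mV
E_K⁺ = (59.7/1)·log₁₀(4.39/149) = -91.4 mV
E_Cl⁻ = (59.7/-1)·log₁₀(97.8/38.9) = -23.9 mV
Vm = (Σ gᵢEᵢ)/(Σ gᵢ) = (3.2·55.5 + 9.5·-91.4 + 20·-23.9) / (3.2 + 9.5 + 20)
= -1168.70 / 32.7 = -35.74 mV

-35.7 mV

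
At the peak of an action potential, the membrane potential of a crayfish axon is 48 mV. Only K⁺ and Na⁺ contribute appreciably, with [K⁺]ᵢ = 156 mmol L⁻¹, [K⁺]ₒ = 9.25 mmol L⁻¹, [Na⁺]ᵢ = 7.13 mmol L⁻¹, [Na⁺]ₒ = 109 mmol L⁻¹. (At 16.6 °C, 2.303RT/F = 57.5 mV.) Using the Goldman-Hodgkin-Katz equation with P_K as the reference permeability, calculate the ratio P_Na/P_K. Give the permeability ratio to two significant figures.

18

Let α = P_Na/P_K. GHK: Vm = 57.5·log₁₀[(Kₒ + α·Naₒ)/(Kᵢ + α·Naᵢ)].
10^(Vm/57.5) = 10^(48.0/57.5) = 6.8357
So 6.8357·(Kᵢ + α·Naᵢ) = Kₒ + α·Naₒ → α = (6.8357·156.0 − 9.25) / (109.0 − 6.8357·7.13)
α = (1066 − 9.25) / (109.0 − 48.74) = 1057/60.26 = 17.54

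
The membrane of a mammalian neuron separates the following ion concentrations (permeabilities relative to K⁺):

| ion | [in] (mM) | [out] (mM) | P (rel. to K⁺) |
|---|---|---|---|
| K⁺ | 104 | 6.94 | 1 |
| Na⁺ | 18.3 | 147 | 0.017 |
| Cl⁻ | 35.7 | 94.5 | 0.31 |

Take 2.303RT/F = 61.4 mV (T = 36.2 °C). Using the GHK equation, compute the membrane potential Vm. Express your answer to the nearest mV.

-50 mV

Vm = 61.4 · log₁₀[(Σ P·[cation]ₒ + Σ P·[anion]ᵢ) / (Σ P·[cation]ᵢ + Σ P·[anion]ₒ)]
Numerator = 1×6.94 + 0.017×147 + 0.31×35.7 = 20.51
Denominator = 1×104 + 0.017×18.3 + 0.31×94.5 = 133.6
Vm = 61.4 · log₁₀(0.15348) = 61.4 × (-0.8139) = -49.98 mV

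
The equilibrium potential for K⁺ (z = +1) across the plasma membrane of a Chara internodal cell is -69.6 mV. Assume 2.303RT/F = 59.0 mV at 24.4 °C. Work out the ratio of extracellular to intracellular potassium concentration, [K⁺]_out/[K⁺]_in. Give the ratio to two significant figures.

0.066

log₁₀([out]/[in]) = E·z/(59.0) = -69.6 × 1 / 59.0 = -1.1797
[out]/[in] = 10^(-1.1797) = 0.06612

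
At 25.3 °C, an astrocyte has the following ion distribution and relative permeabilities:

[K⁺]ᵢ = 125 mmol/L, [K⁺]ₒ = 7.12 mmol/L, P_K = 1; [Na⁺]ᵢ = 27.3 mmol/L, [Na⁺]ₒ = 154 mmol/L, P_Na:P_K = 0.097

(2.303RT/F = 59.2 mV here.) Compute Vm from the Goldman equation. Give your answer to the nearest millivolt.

-45 mV

Vm = 59.2 · log₁₀[(Σ P·[cation]ₒ + Σ P·[anion]ᵢ) / (Σ P·[cation]ᵢ + Σ P·[anion]ₒ)]
Numerator = 1×7.12 + 0.097×154 = 22.06
Denominator = 1×125 + 0.097×27.3 = 127.6
Vm = 59.2 · log₁₀(0.1728) = 59.2 × (-0.7624) = -45.14 mV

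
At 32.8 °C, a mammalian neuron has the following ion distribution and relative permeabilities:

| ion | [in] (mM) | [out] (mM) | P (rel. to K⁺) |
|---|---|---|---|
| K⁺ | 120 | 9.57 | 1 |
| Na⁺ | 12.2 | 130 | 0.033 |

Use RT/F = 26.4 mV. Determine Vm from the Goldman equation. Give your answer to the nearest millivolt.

-57 mV

Vm = 26.4 · ln[(Σ P·[cation]ₒ + Σ P·[anion]ᵢ) / (Σ P·[cation]ᵢ + Σ P·[anion]ₒ)]
Numerator = 1×9.57 + 0.033×130 = 13.86
Denominator = 1×120 + 0.033×12.2 = 120.4
Vm = 26.4 · ln(0.11511) = 26.4 × (-2.1618) = -57.07 mV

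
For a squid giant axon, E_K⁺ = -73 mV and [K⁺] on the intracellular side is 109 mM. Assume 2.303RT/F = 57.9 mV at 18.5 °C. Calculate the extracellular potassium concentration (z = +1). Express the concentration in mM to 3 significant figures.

5.98 mM

Nernst: E = (57.9/1) · log₁₀([out]/[in]), so log₁₀([out]/[in]) = -73.0 × 1 / 57.9 = -1.2608.
[out]/[in] = 10^(-1.2608) = 0.05485.
[out] = 0.05485 × 109 = 5.979 mM.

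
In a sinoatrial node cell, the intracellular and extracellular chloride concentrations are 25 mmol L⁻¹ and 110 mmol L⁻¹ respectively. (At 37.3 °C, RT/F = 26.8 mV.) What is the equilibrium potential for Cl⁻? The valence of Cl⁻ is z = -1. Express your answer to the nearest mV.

-40 mV

E = (26.8/z) · ln([Cl⁻]_out/[Cl⁻]_in) with z = -1.
For an anion, dividing by z = -1 reverses the sign.
= (26.8/-1) · ln(110/25) = -26.80 · ln(4.4)
= -26.80 · (1.4816) = -39.71 mV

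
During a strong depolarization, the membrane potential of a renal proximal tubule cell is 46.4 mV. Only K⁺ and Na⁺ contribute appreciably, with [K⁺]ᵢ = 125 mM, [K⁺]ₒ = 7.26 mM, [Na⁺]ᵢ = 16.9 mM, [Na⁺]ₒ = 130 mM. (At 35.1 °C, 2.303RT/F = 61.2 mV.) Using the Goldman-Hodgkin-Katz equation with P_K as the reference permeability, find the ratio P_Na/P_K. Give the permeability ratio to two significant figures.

Let α = P_Na/P_K. GHK: Vm = 61.2·log₁₀[(Kₒ + α·Naₒ)/(Kᵢ + α·Naᵢ)].
10^(Vm/61.2) = 10^(46.4/61.2) = 5.7302
So 5.7302·(Kᵢ + α·Naᵢ) = Kₒ + α·Naₒ → α = (5.7302·125.0 − 7.26) / (130.0 − 5.7302·16.9)
α = (716.3 − 7.26) / (130.0 − 96.84) = 709/33.16 = 21.38

21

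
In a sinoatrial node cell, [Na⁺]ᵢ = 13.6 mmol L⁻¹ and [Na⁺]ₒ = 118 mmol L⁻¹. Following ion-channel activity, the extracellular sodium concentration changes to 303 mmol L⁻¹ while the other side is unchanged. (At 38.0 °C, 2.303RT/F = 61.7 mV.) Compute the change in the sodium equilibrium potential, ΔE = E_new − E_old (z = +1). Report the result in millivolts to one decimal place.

E_old = (61.7/1)·log₁₀(118/13.6) = 57.90 mV
E_new = (61.7/1)·log₁₀(303/13.6) = 83.17 mV
ΔE = 83.17 − (57.90) = 25.27 mV

25.3 mV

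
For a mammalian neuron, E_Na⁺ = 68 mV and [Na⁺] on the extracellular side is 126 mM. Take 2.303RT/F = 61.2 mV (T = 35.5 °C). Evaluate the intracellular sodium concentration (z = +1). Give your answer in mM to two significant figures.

9.8 mM

Nernst: E = (61.2/1) · log₁₀([out]/[in]), so log₁₀([out]/[in]) = 68.0 × 1 / 61.2 = 1.1111.
[out]/[in] = 10^(1.1111) = 12.92.
[in] = 126 / 12.92 = 9.756 mM.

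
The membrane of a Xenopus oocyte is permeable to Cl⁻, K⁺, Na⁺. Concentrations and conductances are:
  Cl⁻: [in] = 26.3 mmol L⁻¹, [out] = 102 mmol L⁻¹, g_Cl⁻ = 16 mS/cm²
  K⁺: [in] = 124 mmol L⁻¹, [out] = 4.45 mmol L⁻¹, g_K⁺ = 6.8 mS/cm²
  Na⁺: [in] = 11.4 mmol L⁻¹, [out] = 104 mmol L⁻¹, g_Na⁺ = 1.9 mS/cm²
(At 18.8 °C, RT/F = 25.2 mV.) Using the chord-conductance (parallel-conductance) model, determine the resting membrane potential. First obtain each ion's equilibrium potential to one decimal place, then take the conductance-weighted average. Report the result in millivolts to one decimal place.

E_Cl⁻ = (25.2/-1)·ln(102/26.3) = -34.2 mV
E_K⁺ = (25.2/1)·ln(4.45/124) = -83.8 mV
E_Na⁺ = (25.2/1)·ln(104/11.4) = 55.7 mV
Vm = (Σ gᵢEᵢ)/(Σ gᵢ) = (16·-34.2 + 6.8·-83.8 + 1.9·55.7) / (16 + 6.8 + 1.9)
= -1011.21 / 24.7 = -40.94 mV

-40.9 mV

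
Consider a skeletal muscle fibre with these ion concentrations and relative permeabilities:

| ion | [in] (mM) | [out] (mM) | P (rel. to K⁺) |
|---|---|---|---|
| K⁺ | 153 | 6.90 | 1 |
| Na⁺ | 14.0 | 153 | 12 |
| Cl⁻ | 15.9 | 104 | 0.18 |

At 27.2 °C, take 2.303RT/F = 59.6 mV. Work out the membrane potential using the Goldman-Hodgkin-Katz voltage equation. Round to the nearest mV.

Vm = 59.6 · log₁₀[(Σ P·[cation]ₒ + Σ P·[anion]ᵢ) / (Σ P·[cation]ᵢ + Σ P·[anion]ₒ)]
Numerator = 1×6.90 + 12×153 + 0.18×15.9 = 1846
Denominator = 1×153 + 12×14.0 + 0.18×104 = 339.7
Vm = 59.6 · log₁₀(5.4332) = 59.6 × (0.7351) = 43.81 mV

44 mV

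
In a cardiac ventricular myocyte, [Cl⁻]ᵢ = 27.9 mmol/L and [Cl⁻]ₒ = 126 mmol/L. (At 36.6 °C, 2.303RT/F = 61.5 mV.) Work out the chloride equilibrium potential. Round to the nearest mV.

E = (61.5/z) · log₁₀([Cl⁻]_out/[Cl⁻]_in) with z = -1.
For an anion, dividing by z = -1 reverses the sign.
= (61.5/-1) · log₁₀(126/27.9) = -61.50 · log₁₀(4.516)
= -61.50 · (0.6548) = -40.27 mV

-40 mV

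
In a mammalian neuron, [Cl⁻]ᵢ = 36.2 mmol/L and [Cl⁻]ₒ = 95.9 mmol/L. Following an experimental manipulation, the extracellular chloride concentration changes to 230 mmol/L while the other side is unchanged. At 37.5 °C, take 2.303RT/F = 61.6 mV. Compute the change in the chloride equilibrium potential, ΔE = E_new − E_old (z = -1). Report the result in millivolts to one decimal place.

E_old = (61.6/-1)·log₁₀(95.9/36.2) = -26.06 mV
E_new = (61.6/-1)·log₁₀(230/36.2) = -49.47 mV
ΔE = -49.47 − (-26.06) = -23.40 mV

-23.4 mV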